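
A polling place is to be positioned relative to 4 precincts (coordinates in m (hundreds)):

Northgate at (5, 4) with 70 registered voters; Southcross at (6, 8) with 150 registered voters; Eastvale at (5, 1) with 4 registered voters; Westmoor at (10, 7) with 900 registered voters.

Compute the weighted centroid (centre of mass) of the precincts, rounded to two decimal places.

The minimiser of Σwᵢ‖p−pᵢ‖² is the weighted centroid p* = (Σwᵢpᵢ)/(Σwᵢ).
Σwᵢ = 1124.
Σwᵢxᵢ = 70·5 + 150·6 + 4·5 + 900·10 = 10270.
Σwᵢyᵢ = 70·4 + 150·8 + 4·1 + 900·7 = 7784.
x* = 10270/1124 = 9.14, y* = 7784/1124 = 6.93.

(9.14, 6.93)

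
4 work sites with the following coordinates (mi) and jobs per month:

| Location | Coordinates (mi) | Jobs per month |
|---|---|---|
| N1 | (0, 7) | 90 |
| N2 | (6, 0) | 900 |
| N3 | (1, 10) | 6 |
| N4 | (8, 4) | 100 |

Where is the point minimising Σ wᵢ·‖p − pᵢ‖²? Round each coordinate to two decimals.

The minimiser of Σwᵢ‖p−pᵢ‖² is the weighted centroid p* = (Σwᵢpᵢ)/(Σwᵢ).
Σwᵢ = 1096.
Σwᵢxᵢ = 90·0 + 900·6 + 6·1 + 100·8 = 6206.
Σwᵢyᵢ = 90·7 + 900·0 + 6·10 + 100·4 = 1090.
x* = 6206/1096 = 5.66, y* = 1090/1096 = 0.99.

(5.66, 0.99)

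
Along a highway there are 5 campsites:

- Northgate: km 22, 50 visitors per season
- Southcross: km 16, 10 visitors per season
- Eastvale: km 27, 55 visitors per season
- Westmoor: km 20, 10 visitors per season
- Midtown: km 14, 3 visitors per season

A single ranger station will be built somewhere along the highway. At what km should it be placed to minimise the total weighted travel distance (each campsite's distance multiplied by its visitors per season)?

x = 22

For a sum of weighted absolute distances on a line, the optimum is the weighted median (not the mean). Total weight W = 128; half-weight = 64.
Sort by position and accumulate weight:
  km 14 (Midtown, w=3) → cum 3
  km 16 (Southcross, w=10) → cum 13
  km 20 (Westmoor, w=10) → cum 23
  km 22 (Northgate, w=50) → cum 73  ≥ 64 → median here
  km 27 (Eastvale, w=55) → cum 128
Optimal location: km 22.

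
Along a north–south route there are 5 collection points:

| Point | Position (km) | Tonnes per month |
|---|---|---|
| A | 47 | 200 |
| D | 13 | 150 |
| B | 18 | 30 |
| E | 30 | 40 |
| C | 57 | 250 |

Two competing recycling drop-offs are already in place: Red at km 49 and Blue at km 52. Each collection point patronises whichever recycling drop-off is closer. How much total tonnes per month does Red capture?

The indifferent point is the midpoint (49+52)/2 = 50.5; collection points left of it (closer to Red at 49) go to Red, those right go to Blue.
  D at 13 (w=150) → Red
  B at 18 (w=30) → Red
  E at 30 (w=40) → Red
  A at 47 (w=200) → Red
  C at 57 (w=250) → Blue
Red captures 420; Blue captures 250.

420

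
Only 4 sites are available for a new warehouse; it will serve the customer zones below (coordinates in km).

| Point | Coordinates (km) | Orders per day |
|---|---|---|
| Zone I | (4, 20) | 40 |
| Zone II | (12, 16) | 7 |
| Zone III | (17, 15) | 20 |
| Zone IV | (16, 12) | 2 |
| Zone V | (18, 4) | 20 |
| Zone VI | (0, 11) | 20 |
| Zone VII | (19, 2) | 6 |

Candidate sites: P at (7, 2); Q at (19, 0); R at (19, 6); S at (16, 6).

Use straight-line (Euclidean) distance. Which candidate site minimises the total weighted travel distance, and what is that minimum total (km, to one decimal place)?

S, total 1427.9 km

Total weighted distance at each candidate:
  P (7, 2): total = 1712.6
  Q (19, 0): total = 1983.2
  R (19, 6): total = 1565.6
  S (16, 6): total = 1427.9
Minimum is at S with total 1427.9 km.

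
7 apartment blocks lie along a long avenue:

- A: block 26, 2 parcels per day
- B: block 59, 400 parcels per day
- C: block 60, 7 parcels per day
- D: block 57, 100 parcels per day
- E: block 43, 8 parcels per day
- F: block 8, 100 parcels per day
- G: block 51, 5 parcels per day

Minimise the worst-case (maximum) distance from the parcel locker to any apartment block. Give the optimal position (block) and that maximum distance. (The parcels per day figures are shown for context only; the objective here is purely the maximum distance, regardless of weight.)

location 34, max distance 26

The 1-center on a line is the midpoint of the two extreme points: leftmost at 8, rightmost at 60.
Optimal location = (8 + 60)/2 = 34; maximum distance = (60 − 8)/2 = 26.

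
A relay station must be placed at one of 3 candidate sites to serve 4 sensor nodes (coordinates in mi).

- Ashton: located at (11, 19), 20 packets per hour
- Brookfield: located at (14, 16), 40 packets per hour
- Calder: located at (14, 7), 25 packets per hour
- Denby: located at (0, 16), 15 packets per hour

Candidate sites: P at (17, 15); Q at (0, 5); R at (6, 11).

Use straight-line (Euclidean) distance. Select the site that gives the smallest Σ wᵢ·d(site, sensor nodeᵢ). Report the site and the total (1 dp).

Total weighted distance at each candidate:
  P (17, 15): total = 739.8
  Q (0, 5): total = 1586.8
  R (6, 11): total = 906.8
Minimum is at P with total 739.8 mi.

P, total 739.8 mi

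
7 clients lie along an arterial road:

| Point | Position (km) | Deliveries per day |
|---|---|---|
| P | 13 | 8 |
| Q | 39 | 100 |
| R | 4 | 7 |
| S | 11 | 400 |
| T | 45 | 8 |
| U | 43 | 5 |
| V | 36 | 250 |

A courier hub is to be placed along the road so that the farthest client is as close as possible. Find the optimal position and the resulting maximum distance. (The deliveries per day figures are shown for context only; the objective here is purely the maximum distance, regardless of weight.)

location 24.5, max distance 20.5

The 1-center on a line is the midpoint of the two extreme points: leftmost at 4, rightmost at 45.
Optimal location = (4 + 45)/2 = 24.5; maximum distance = (45 − 4)/2 = 20.5.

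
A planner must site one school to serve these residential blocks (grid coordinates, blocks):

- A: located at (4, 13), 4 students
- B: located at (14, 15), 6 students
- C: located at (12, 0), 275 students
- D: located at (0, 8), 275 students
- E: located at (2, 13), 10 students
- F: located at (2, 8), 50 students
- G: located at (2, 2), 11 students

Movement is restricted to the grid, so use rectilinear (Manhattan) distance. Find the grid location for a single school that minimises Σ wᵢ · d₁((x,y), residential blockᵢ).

Manhattan distance separates: Σwᵢ(|x−xᵢ|+|y−yᵢ|) = Σwᵢ|x−xᵢ| + Σwᵢ|y−yᵢ|, so x and y are optimised independently as 1-D weighted medians.
Total weight W = 631; half = 315.5.
x-coordinate, sorted with cumulative weight:
  x=0 (D, w=275) cum 275
  x=2 (E, w=10) cum 285
  x=2 (F, w=50) cum 335  ← median
  x=2 (G, w=11) cum 346
  x=4 (A, w=4) cum 350
  x=12 (C, w=275) cum 625
  x=14 (B, w=6) cum 631
⇒ x* = 2
y-coordinate, sorted with cumulative weight:
  y=0 (C, w=275) cum 275
  y=2 (G, w=11) cum 286
  y=8 (D, w=275) cum 561  ← median
  y=8 (F, w=50) cum 611
  y=13 (A, w=4) cum 615
  y=13 (E, w=10) cum 625
  y=15 (B, w=6) cum 631
⇒ y* = 8

(2, 8)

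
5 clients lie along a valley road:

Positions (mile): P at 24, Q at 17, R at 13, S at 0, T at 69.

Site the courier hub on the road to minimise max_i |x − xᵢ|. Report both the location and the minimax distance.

location 34.5, max distance 34.5

The 1-center on a line is the midpoint of the two extreme points: leftmost at 0, rightmost at 69.
Optimal location = (0 + 69)/2 = 34.5; maximum distance = (69 − 0)/2 = 34.5.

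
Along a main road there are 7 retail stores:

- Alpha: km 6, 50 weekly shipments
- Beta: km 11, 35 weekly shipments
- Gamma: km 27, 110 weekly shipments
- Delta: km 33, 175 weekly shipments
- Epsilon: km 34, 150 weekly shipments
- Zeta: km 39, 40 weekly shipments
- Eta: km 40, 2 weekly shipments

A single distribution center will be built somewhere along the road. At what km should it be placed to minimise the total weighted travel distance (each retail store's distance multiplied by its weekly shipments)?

x = 33

For a sum of weighted absolute distances on a line, the optimum is the weighted median (not the mean). Total weight W = 562; half-weight = 281.
Sort by position and accumulate weight:
  km 6 (Alpha, w=50) → cum 50
  km 11 (Beta, w=35) → cum 85
  km 27 (Gamma, w=110) → cum 195
  km 33 (Delta, w=175) → cum 370  ≥ 281 → median here
  km 34 (Epsilon, w=150) → cum 520
  km 39 (Zeta, w=40) → cum 560
  km 40 (Eta, w=2) → cum 562
Optimal location: km 33.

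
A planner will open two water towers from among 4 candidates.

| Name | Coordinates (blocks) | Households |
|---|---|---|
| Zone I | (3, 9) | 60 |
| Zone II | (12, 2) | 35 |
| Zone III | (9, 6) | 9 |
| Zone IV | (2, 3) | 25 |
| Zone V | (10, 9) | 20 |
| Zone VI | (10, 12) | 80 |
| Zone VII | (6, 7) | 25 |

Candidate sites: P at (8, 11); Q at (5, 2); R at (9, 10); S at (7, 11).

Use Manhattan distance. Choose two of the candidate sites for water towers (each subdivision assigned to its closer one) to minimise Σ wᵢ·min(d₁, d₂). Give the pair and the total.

Evaluate every pair (each demand assigned to the nearer of the two):
  {Q, R}: total = 1231
  {P, Q}: total = 1289
  {Q, S}: total = 1313
  {R, S}: total = 1511
  {P, R}: total = 1621
  {P, S}: total = 1639
Best pair: {Q, R} with total 1231.

{Q, R}, total 1231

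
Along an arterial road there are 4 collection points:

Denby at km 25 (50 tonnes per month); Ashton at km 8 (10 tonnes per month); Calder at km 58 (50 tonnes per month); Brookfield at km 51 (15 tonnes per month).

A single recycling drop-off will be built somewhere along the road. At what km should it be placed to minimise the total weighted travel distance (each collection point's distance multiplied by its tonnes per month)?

x = 51

For a sum of weighted absolute distances on a line, the optimum is the weighted median (not the mean). Total weight W = 125; half-weight = 62.5.
Sort by position and accumulate weight:
  km 8 (Ashton, w=10) → cum 10
  km 25 (Denby, w=50) → cum 60
  km 51 (Brookfield, w=15) → cum 75  ≥ 62.5 → median here
  km 58 (Calder, w=50) → cum 125
Optimal location: km 51.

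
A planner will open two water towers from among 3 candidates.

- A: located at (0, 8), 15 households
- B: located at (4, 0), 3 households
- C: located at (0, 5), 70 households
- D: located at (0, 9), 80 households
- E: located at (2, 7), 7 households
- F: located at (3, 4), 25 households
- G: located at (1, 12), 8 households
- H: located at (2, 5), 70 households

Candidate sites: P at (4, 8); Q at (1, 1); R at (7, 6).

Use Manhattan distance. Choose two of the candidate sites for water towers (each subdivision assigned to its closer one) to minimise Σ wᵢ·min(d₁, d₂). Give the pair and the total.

Evaluate every pair (each demand assigned to the nearer of the two):
  {P, Q}: total = 1374
  {P, R}: total = 1526
  {Q, R}: total = 1807
Best pair: {P, Q} with total 1374.

{P, Q}, total 1374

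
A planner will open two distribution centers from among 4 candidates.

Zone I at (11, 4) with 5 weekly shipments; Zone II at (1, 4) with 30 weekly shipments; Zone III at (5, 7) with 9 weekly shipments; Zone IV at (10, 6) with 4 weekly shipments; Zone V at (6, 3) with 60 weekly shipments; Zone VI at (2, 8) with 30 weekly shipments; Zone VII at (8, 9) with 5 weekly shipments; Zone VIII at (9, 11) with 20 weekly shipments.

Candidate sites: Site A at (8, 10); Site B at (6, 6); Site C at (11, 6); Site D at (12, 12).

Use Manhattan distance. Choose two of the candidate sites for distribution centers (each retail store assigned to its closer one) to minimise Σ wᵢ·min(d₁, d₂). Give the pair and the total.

{Site A, Site B}, total 684

Evaluate every pair (each demand assigned to the nearer of the two):
  {Site A, Site B}: total = 684
  {Site B, Site D}: total = 744
  {Site B, Site C}: total = 767
  {Site A, Site C}: total = 1193
  {Site A, Site D}: total = 1338
  {Site C, Site D}: total = 1357
Best pair: {Site A, Site B} with total 684.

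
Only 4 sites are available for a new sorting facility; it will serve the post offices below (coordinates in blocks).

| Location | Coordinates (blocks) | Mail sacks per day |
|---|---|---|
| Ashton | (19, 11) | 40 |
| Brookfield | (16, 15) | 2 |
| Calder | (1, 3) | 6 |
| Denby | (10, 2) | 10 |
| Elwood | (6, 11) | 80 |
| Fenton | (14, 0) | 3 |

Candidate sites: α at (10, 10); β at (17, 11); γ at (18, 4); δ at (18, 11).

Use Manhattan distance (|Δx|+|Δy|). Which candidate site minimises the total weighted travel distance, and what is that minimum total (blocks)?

α, total 1040 blocks

Total weighted distance at each candidate:
  α (10, 10): total = 1040
  β (17, 11): total = 1316
  γ (18, 4): total = 2098
  δ (18, 11): total = 1377
Minimum is at α with total 1040 blocks.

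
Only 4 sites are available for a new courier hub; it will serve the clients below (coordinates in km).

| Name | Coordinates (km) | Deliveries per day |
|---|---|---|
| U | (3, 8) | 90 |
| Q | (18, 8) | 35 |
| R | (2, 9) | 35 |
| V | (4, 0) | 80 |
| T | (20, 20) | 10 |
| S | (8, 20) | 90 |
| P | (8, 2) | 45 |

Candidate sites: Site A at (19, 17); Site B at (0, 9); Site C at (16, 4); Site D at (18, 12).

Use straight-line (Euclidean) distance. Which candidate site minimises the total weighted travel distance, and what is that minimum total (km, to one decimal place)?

Total weighted distance at each candidate:
  Site A (19, 17): total = 6335.3
  Site B (0, 9): total = 3704.2
  Site C (16, 4): total = 5058.9
  Site D (18, 12): total = 5453.5
Minimum is at Site B with total 3704.2 km.

Site B, total 3704.2 km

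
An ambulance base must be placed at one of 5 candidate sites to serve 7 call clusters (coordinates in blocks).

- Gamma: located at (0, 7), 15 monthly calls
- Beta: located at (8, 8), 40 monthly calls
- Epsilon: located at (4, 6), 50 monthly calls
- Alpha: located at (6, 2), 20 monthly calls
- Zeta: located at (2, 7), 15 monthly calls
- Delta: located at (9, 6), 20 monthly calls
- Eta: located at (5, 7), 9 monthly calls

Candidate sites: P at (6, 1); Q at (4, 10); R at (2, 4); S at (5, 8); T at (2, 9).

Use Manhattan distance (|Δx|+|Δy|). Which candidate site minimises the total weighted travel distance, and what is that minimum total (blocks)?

S, total 689 blocks

Total weighted distance at each candidate:
  P (6, 1): total = 1283
  Q (4, 10): total = 1036
  R (2, 4): total = 1074
  S (5, 8): total = 689
  T (2, 9): total = 1085
Minimum is at S with total 689 blocks.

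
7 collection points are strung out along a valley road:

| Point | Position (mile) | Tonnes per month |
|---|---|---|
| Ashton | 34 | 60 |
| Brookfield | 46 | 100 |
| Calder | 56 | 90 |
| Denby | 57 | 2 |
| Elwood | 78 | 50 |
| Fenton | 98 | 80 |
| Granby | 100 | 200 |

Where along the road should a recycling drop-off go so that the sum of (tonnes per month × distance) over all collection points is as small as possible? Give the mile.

For a sum of weighted absolute distances on a line, the optimum is the weighted median (not the mean). Total weight W = 582; half-weight = 291.
Sort by position and accumulate weight:
  mile 34 (Ashton, w=60) → cum 60
  mile 46 (Brookfield, w=100) → cum 160
  mile 56 (Calder, w=90) → cum 250
  mile 57 (Denby, w=2) → cum 252
  mile 78 (Elwood, w=50) → cum 302  ≥ 291 → median here
  mile 98 (Fenton, w=80) → cum 382
  mile 100 (Granby, w=200) → cum 582
Optimal location: mile 78.

x = 78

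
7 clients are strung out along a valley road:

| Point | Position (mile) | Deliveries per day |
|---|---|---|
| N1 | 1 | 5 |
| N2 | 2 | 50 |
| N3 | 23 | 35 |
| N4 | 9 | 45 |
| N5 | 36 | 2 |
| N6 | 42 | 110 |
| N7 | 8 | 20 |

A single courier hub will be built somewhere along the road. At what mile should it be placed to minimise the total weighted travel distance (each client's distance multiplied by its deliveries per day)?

x = 23

For a sum of weighted absolute distances on a line, the optimum is the weighted median (not the mean). Total weight W = 267; half-weight = 133.5.
Sort by position and accumulate weight:
  mile 1 (N1, w=5) → cum 5
  mile 2 (N2, w=50) → cum 55
  mile 8 (N7, w=20) → cum 75
  mile 9 (N4, w=45) → cum 120
  mile 23 (N3, w=35) → cum 155  ≥ 133.5 → median here
  mile 36 (N5, w=2) → cum 157
  mile 42 (N6, w=110) → cum 267
Optimal location: mile 23.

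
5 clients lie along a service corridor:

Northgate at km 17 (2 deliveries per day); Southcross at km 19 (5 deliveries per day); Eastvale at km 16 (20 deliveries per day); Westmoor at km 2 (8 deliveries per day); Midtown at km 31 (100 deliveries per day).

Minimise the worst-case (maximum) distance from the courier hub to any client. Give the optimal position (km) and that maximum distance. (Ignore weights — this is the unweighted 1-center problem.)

location 16.5, max distance 14.5

The 1-center on a line is the midpoint of the two extreme points: leftmost at 2, rightmost at 31.
Optimal location = (2 + 31)/2 = 16.5; maximum distance = (31 − 2)/2 = 14.5.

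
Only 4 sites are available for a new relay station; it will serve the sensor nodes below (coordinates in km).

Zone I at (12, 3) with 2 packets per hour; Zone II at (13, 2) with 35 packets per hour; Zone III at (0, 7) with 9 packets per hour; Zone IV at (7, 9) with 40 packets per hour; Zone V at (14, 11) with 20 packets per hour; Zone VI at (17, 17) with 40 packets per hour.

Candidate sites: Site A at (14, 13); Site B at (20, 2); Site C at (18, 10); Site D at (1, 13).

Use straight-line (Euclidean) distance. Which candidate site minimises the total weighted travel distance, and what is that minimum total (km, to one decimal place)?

Site A, total 1106.6 km

Total weighted distance at each candidate:
  Site A (14, 13): total = 1106.6
  Site B (20, 2): total = 1865.5
  Site C (18, 10): total = 1320.0
  Site D (1, 13): total = 1865.4
Minimum is at Site A with total 1106.6 km.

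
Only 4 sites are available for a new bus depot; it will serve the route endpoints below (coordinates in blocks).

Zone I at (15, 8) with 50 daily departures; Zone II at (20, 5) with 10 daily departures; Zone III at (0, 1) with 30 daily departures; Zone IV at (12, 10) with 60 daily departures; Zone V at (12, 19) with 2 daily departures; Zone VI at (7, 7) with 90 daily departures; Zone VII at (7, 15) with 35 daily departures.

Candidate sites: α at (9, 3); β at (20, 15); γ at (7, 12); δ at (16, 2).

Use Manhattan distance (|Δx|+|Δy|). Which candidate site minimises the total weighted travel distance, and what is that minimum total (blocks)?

Total weighted distance at each candidate:
  α (9, 3): total = 2678
  β (20, 15): total = 4869
  γ (7, 12): total = 2339
  δ (16, 2): total = 3722
Minimum is at γ with total 2339 blocks.

γ, total 2339 blocks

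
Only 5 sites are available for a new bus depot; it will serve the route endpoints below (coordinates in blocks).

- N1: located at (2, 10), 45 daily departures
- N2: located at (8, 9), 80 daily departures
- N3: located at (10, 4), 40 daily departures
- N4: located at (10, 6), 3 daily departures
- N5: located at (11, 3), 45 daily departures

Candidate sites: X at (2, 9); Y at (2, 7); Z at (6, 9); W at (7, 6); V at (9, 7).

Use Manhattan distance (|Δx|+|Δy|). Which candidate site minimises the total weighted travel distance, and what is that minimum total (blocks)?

Total weighted distance at each candidate:
  X (2, 9): total = 1753
  Y (2, 7): total = 1827
  Z (6, 9): total = 1261
  W (7, 6): total = 1249
  V (9, 7): total = 1126
Minimum is at V with total 1126 blocks.

V, total 1126 blocks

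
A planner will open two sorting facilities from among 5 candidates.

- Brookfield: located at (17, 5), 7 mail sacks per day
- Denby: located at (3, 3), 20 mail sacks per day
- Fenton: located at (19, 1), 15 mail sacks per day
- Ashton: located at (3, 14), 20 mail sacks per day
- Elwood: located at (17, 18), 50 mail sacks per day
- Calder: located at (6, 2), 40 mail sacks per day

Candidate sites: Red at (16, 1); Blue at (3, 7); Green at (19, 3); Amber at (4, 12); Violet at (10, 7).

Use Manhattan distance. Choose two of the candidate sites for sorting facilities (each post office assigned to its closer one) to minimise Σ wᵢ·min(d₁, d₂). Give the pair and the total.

{Blue, Green}, total 1448

Evaluate every pair (each demand assigned to the nearer of the two):
  {Blue, Green}: total = 1448
  {Red, Blue}: total = 1520
  {Green, Amber}: total = 1648
  {Red, Amber}: total = 1680
  {Blue, Violet}: total = 1728
  {Green, Violet}: total = 1768
  {Amber, Violet}: total = 1808
  {Red, Violet}: total = 1840
  {Blue, Amber}: total = 1852
  {Red, Green}: total = 2168
Best pair: {Blue, Green} with total 1448.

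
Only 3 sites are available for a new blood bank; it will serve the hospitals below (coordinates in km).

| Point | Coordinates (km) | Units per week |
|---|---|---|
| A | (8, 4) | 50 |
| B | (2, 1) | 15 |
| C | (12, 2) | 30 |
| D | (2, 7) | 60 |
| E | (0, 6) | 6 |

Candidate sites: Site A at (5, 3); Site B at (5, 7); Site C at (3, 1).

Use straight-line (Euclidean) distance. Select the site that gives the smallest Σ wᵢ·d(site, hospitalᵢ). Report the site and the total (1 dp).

Site A, total 759.3 km

Total weighted distance at each candidate:
  Site A (5, 3): total = 759.3
  Site B (5, 7): total = 781.4
  Site C (3, 1): total = 978.2
Minimum is at Site A with total 759.3 km.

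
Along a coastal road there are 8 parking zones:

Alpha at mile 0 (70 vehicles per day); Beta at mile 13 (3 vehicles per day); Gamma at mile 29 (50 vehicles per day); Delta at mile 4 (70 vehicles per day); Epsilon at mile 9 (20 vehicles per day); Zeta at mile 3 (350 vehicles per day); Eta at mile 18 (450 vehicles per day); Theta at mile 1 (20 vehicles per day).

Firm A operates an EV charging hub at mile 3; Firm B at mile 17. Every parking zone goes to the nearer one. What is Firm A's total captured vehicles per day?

530

The indifferent point is the midpoint (3+17)/2 = 10; parking zones left of it (closer to Firm A at 3) go to Firm A, those right go to Firm B.
  Alpha at 0 (w=70) → Firm A
  Theta at 1 (w=20) → Firm A
  Zeta at 3 (w=350) → Firm A
  Delta at 4 (w=70) → Firm A
  Epsilon at 9 (w=20) → Firm A
  Beta at 13 (w=3) → Firm B
  Eta at 18 (w=450) → Firm B
  Gamma at 29 (w=50) → Firm B
Firm A captures 530; Firm B captures 503.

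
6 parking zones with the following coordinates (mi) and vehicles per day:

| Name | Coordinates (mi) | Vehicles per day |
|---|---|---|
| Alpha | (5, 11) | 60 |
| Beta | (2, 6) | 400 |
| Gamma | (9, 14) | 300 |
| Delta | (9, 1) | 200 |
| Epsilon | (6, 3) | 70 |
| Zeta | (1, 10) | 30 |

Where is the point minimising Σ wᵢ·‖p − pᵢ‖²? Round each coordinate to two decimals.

The minimiser of Σwᵢ‖p−pᵢ‖² is the weighted centroid p* = (Σwᵢpᵢ)/(Σwᵢ).
Σwᵢ = 1060.
Σwᵢxᵢ = 60·5 + 400·2 + 300·9 + 200·9 + 70·6 + 30·1 = 6050.
Σwᵢyᵢ = 60·11 + 400·6 + 300·14 + 200·1 + 70·3 + 30·10 = 7970.
x* = 6050/1060 = 5.71, y* = 7970/1060 = 7.52.

(5.71, 7.52)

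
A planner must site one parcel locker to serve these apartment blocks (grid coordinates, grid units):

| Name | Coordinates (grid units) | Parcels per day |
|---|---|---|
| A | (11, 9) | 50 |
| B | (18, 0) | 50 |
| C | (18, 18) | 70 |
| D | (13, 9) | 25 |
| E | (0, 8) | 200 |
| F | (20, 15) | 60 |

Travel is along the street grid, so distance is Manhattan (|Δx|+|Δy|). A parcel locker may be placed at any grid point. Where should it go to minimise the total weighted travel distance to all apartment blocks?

Manhattan distance separates: Σwᵢ(|x−xᵢ|+|y−yᵢ|) = Σwᵢ|x−xᵢ| + Σwᵢ|y−yᵢ|, so x and y are optimised independently as 1-D weighted medians.
Total weight W = 455; half = 227.5.
x-coordinate, sorted with cumulative weight:
  x=0 (E, w=200) cum 200
  x=11 (A, w=50) cum 250  ← median
  x=13 (D, w=25) cum 275
  x=18 (B, w=50) cum 325
  x=18 (C, w=70) cum 395
  x=20 (F, w=60) cum 455
⇒ x* = 11
y-coordinate, sorted with cumulative weight:
  y=0 (B, w=50) cum 50
  y=8 (E, w=200) cum 250  ← median
  y=9 (A, w=50) cum 300
  y=9 (D, w=25) cum 325
  y=15 (F, w=60) cum 385
  y=18 (C, w=70) cum 455
⇒ y* = 8

(11, 8)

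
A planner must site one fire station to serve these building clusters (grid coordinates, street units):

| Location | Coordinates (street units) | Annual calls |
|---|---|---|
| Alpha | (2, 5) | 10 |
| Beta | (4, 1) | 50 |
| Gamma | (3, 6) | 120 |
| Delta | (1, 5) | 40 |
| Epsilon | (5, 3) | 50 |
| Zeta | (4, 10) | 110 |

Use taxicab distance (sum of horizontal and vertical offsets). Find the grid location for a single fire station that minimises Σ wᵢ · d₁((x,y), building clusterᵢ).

(4, 6)

Manhattan distance separates: Σwᵢ(|x−xᵢ|+|y−yᵢ|) = Σwᵢ|x−xᵢ| + Σwᵢ|y−yᵢ|, so x and y are optimised independently as 1-D weighted medians.
Total weight W = 380; half = 190.
x-coordinate, sorted with cumulative weight:
  x=1 (Delta, w=40) cum 40
  x=2 (Alpha, w=10) cum 50
  x=3 (Gamma, w=120) cum 170
  x=4 (Beta, w=50) cum 220  ← median
  x=4 (Zeta, w=110) cum 330
  x=5 (Epsilon, w=50) cum 380
⇒ x* = 4
y-coordinate, sorted with cumulative weight:
  y=1 (Beta, w=50) cum 50
  y=3 (Epsilon, w=50) cum 100
  y=5 (Alpha, w=10) cum 110
  y=5 (Delta, w=40) cum 150
  y=6 (Gamma, w=120) cum 270  ← median
  y=10 (Zeta, w=110) cum 380
⇒ y* = 6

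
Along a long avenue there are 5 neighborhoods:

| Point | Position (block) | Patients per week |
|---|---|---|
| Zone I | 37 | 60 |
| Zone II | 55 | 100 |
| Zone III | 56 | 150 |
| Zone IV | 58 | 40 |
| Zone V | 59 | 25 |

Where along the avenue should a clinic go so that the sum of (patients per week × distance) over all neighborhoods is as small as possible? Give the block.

x = 56

For a sum of weighted absolute distances on a line, the optimum is the weighted median (not the mean). Total weight W = 375; half-weight = 187.5.
Sort by position and accumulate weight:
  block 37 (Zone I, w=60) → cum 60
  block 55 (Zone II, w=100) → cum 160
  block 56 (Zone III, w=150) → cum 310  ≥ 187.5 → median here
  block 58 (Zone IV, w=40) → cum 350
  block 59 (Zone V, w=25) → cum 375
Optimal location: block 56.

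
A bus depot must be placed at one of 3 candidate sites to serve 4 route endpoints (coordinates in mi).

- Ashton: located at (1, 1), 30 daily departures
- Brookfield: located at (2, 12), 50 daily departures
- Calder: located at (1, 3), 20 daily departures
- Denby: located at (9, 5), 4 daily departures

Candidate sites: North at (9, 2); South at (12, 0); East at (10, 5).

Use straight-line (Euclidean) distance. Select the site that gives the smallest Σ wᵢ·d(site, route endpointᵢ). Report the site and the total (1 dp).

Total weighted distance at each candidate:
  North (9, 2): total = 1025.4
  South (12, 0): total = 1363.7
  East (10, 5): total = 1015.4
Minimum is at East with total 1015.4 mi.

East, total 1015.4 mi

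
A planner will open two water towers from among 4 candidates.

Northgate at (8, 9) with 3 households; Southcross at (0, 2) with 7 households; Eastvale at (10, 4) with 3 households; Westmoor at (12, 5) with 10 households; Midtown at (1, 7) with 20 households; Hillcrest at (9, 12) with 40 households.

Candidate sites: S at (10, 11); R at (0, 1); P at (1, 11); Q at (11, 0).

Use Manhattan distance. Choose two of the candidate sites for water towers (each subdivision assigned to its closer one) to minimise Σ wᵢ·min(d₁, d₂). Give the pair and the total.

Evaluate every pair (each demand assigned to the nearer of the two):
  {S, R}: total = 340
  {S, P}: total = 343
  {S, Q}: total = 518
  {P, Q}: total = 612
  {R, P}: total = 673
  {R, Q}: total = 818
Best pair: {S, R} with total 340.

{S, R}, total 340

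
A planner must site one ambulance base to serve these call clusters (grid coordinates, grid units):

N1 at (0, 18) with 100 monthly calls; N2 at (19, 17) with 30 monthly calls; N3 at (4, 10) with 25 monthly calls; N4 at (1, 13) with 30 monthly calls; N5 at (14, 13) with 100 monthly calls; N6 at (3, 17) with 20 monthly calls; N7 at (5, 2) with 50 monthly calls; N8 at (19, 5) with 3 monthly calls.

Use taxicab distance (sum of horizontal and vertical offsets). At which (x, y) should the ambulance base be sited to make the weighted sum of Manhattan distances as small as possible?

Manhattan distance separates: Σwᵢ(|x−xᵢ|+|y−yᵢ|) = Σwᵢ|x−xᵢ| + Σwᵢ|y−yᵢ|, so x and y are optimised independently as 1-D weighted medians.
Total weight W = 358; half = 179.
x-coordinate, sorted with cumulative weight:
  x=0 (N1, w=100) cum 100
  x=1 (N4, w=30) cum 130
  x=3 (N6, w=20) cum 150
  x=4 (N3, w=25) cum 175
  x=5 (N7, w=50) cum 225  ← median
  x=14 (N5, w=100) cum 325
  x=19 (N2, w=30) cum 355
  x=19 (N8, w=3) cum 358
⇒ x* = 5
y-coordinate, sorted with cumulative weight:
  y=2 (N7, w=50) cum 50
  y=5 (N8, w=3) cum 53
  y=10 (N3, w=25) cum 78
  y=13 (N4, w=30) cum 108
  y=13 (N5, w=100) cum 208  ← median
  y=17 (N2, w=30) cum 238
  y=17 (N6, w=20) cum 258
  y=18 (N1, w=100) cum 358
⇒ y* = 13

(5, 13)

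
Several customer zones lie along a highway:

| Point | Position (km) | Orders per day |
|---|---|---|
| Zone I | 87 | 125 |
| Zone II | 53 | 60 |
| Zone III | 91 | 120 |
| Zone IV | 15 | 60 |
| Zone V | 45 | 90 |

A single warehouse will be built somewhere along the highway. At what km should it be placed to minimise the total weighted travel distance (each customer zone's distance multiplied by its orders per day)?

x = 87

For a sum of weighted absolute distances on a line, the optimum is the weighted median (not the mean). Total weight W = 455; half-weight = 227.5.
Sort by position and accumulate weight:
  km 15 (Zone IV, w=60) → cum 60
  km 45 (Zone V, w=90) → cum 150
  km 53 (Zone II, w=60) → cum 210
  km 87 (Zone I, w=125) → cum 335  ≥ 227.5 → median here
  km 91 (Zone III, w=120) → cum 455
Optimal location: km 87.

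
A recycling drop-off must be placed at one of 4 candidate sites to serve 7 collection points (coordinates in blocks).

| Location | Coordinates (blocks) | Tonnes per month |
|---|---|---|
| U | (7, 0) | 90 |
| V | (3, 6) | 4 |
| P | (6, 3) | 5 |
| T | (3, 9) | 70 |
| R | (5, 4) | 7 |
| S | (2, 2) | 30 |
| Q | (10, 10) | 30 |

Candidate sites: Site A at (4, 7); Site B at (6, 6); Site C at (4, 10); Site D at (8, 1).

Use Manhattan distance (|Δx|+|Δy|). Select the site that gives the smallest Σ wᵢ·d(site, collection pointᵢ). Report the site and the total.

Site B, total 1578 blocks

Total weighted distance at each candidate:
  Site A (4, 7): total = 1656
  Site B (6, 6): total = 1578
  Site C (4, 10): total = 1904
  Site D (8, 1): total = 1732
Minimum is at Site B with total 1578 blocks.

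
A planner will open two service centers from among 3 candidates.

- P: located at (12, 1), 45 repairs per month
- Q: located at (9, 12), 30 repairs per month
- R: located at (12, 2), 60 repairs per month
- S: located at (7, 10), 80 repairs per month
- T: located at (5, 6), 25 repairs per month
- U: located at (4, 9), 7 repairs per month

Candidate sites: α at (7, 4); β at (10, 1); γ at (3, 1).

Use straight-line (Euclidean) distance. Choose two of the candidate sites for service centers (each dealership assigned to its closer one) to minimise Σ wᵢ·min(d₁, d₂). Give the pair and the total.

{α, β}, total 1063.1

Evaluate every pair (each demand assigned to the nearer of the two):
  {α, β}: total = 1063.1
  {α, γ}: total = 1424.4
  {β, γ}: total = 1505.5
Best pair: {α, β} with total 1063.1.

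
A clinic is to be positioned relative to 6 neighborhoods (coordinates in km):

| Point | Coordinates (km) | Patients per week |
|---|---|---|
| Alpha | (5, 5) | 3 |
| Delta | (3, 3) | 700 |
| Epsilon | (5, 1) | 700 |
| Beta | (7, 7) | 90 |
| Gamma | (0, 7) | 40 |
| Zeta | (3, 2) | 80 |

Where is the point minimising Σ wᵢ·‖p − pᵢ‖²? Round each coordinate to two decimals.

(4.02, 2.41)

The minimiser of Σwᵢ‖p−pᵢ‖² is the weighted centroid p* = (Σwᵢpᵢ)/(Σwᵢ).
Σwᵢ = 1613.
Σwᵢxᵢ = 3·5 + 700·3 + 700·5 + 90·7 + 40·0 + 80·3 = 6485.
Σwᵢyᵢ = 3·5 + 700·3 + 700·1 + 90·7 + 40·7 + 80·2 = 3885.
x* = 6485/1613 = 4.02, y* = 3885/1613 = 2.41.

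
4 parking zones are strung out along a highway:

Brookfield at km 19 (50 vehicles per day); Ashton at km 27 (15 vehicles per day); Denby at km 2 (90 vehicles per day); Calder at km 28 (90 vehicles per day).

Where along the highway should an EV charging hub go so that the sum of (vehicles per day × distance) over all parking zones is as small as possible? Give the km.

x = 19

For a sum of weighted absolute distances on a line, the optimum is the weighted median (not the mean). Total weight W = 245; half-weight = 122.5.
Sort by position and accumulate weight:
  km 2 (Denby, w=90) → cum 90
  km 19 (Brookfield, w=50) → cum 140  ≥ 122.5 → median here
  km 27 (Ashton, w=15) → cum 155
  km 28 (Calder, w=90) → cum 245
Optimal location: km 19.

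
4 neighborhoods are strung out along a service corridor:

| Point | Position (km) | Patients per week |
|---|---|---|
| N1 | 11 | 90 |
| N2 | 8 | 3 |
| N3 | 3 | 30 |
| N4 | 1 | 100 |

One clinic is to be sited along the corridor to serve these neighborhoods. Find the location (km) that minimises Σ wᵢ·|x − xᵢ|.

For a sum of weighted absolute distances on a line, the optimum is the weighted median (not the mean). Total weight W = 223; half-weight = 111.5.
Sort by position and accumulate weight:
  km 1 (N4, w=100) → cum 100
  km 3 (N3, w=30) → cum 130  ≥ 111.5 → median here
  km 8 (N2, w=3) → cum 133
  km 11 (N1, w=90) → cum 223
Optimal location: km 3.

x = 3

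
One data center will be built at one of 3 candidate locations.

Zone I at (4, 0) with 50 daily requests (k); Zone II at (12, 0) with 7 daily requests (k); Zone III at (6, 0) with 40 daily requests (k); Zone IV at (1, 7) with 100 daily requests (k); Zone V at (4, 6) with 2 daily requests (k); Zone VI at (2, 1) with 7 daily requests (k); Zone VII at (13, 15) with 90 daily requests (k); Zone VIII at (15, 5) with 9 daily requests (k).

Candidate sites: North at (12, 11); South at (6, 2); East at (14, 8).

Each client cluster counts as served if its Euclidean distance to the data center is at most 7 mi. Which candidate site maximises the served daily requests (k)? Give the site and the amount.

Coverage radius r = 7 mi; a point is covered iff (Δx)²+(Δy)² ≤ 7² = 49.
  North (12, 11): covers {Zone VII, Zone VIII} → 99
  South (6, 2): covers {Zone I, Zone II, Zone III, Zone V, Zone VI} → 106
  East (14, 8): covers {Zone VIII} → 9
Maximum coverage at South: 106 daily requests (k).

South, covering 106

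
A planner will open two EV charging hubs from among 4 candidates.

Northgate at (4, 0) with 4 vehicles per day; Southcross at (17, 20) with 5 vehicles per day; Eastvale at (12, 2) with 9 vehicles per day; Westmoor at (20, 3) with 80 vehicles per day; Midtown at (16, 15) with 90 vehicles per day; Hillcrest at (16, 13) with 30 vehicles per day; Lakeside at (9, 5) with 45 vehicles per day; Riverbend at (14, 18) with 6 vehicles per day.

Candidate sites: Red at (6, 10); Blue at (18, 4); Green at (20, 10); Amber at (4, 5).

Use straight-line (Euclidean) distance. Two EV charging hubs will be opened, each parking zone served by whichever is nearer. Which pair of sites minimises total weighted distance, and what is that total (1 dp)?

Evaluate every pair (each demand assigned to the nearer of the two):
  {Blue, Green}: total = 1540.0
  {Green, Amber}: total = 1720.4
  {Red, Green}: total = 1791.7
  {Blue, Amber}: total = 1931.1
  {Red, Blue}: total = 1964.0
  {Red, Amber}: total = 3035.7
Best pair: {Blue, Green} with total 1540.0.

{Blue, Green}, total 1540.0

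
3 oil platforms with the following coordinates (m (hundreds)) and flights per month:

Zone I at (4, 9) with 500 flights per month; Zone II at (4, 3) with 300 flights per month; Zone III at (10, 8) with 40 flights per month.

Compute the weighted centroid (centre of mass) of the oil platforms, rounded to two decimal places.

(4.29, 6.81)

The minimiser of Σwᵢ‖p−pᵢ‖² is the weighted centroid p* = (Σwᵢpᵢ)/(Σwᵢ).
Σwᵢ = 840.
Σwᵢxᵢ = 500·4 + 300·4 + 40·10 = 3600.
Σwᵢyᵢ = 500·9 + 300·3 + 40·8 = 5720.
x* = 3600/840 = 4.29, y* = 5720/840 = 6.81.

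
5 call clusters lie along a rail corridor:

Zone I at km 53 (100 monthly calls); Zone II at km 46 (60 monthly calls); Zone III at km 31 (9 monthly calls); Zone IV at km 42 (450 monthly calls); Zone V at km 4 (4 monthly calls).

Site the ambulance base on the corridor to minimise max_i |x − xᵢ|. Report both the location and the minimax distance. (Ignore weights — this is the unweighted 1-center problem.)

The 1-center on a line is the midpoint of the two extreme points: leftmost at 4, rightmost at 53.
Optimal location = (4 + 53)/2 = 28.5; maximum distance = (53 − 4)/2 = 24.5.

location 28.5, max distance 24.5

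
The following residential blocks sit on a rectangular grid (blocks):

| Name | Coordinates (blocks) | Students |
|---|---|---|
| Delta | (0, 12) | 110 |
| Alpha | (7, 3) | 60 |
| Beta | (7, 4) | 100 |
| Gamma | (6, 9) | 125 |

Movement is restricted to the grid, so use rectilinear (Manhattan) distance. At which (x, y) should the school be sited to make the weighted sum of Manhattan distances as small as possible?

(6, 9)

Manhattan distance separates: Σwᵢ(|x−xᵢ|+|y−yᵢ|) = Σwᵢ|x−xᵢ| + Σwᵢ|y−yᵢ|, so x and y are optimised independently as 1-D weighted medians.
Total weight W = 395; half = 197.5.
x-coordinate, sorted with cumulative weight:
  x=0 (Delta, w=110) cum 110
  x=6 (Gamma, w=125) cum 235  ← median
  x=7 (Alpha, w=60) cum 295
  x=7 (Beta, w=100) cum 395
⇒ x* = 6
y-coordinate, sorted with cumulative weight:
  y=3 (Alpha, w=60) cum 60
  y=4 (Beta, w=100) cum 160
  y=9 (Gamma, w=125) cum 285  ← median
  y=12 (Delta, w=110) cum 395
⇒ y* = 9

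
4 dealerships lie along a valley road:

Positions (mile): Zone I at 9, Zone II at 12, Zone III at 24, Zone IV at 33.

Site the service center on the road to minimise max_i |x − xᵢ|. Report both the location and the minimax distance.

The 1-center on a line is the midpoint of the two extreme points: leftmost at 9, rightmost at 33.
Optimal location = (9 + 33)/2 = 21; maximum distance = (33 − 9)/2 = 12.

location 21, max distance 12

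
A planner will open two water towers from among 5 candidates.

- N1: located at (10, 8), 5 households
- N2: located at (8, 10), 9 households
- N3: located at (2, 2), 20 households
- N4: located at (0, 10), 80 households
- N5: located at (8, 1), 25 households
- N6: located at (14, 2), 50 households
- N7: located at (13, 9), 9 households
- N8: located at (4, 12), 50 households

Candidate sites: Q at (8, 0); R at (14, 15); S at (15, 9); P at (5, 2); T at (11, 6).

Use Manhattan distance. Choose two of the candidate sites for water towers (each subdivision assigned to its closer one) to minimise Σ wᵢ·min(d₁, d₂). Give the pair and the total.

Evaluate every pair (each demand assigned to the nearer of the two):
  {P, T}: total = 2223
  {S, P}: total = 2270
  {Q, P}: total = 2341
  {R, P}: total = 2417
  {Q, T}: total = 2508
  {Q, S}: total = 2685
  {S, T}: total = 2756
  {R, T}: total = 2783
  {Q, R}: total = 2878
  {R, S}: total = 3225
Best pair: {P, T} with total 2223.

{P, T}, total 2223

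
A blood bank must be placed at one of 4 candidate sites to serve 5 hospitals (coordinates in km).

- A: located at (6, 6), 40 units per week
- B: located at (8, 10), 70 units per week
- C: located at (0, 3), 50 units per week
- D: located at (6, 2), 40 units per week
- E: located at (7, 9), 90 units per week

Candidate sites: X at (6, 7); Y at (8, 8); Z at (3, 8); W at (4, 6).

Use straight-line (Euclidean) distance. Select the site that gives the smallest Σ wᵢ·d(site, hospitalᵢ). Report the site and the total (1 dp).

Total weighted distance at each candidate:
  X (6, 7): total = 1054.2
  Y (8, 8): total = 1105.1
  Z (3, 8): total = 1452.1
  W (4, 6): total = 1286.7
Minimum is at X with total 1054.2 km.

X, total 1054.2 km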